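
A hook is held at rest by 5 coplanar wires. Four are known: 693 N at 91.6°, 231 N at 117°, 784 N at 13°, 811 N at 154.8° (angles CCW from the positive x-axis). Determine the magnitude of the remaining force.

F ≈ 1420 N

Sum the known components: ΣF_x = -94.13 N, ΣF_y = 1420 N.
For equilibrium the remaining force must supply (−ΣF_x, −ΣF_y) = (94.13, -1420) N.
Magnitude = √((94.13)² + (-1420)²) = 1423 N; direction = atan2(-1420, 94.13) = 273.8°.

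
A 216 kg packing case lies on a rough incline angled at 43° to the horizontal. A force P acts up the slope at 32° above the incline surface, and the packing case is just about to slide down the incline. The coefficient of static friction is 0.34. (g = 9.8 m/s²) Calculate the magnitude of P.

On the verge of sliding down the incline, friction equals μN and acts up the slope.
Perpendicular: N + P sin 32° = W cos 43° = 1548 N.
Along incline: P cos 32° + μN = W sin 43° with W sin 43° = 1444 N.
Solving the pair for P and N: P = 1373 N, N = 820.3 N (and f = μN = 278.9 N).

P ≈ 1370 N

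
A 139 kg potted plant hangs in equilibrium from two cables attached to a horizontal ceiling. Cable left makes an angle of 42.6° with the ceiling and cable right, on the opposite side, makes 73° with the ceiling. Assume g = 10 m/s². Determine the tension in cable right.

Weight W = 139 × 10 = 1390 N acts straight down.
Horizontal: T_left cos 42.6° = T_right cos 73°  →  T_left = 0.3972 T_right.
Vertical: T_left sin 42.6° + T_right sin 73° = 1390.
Substituting the horizontal relation into the vertical equation gives 1.225 T_right = 1390, so T_right = 1135 N.

T_right ≈ 1130 N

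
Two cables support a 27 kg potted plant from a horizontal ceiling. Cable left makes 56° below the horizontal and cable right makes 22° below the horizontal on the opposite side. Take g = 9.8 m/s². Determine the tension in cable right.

T_right ≈ 151 N

Weight W = 27 × 9.8 = 264.6 N acts straight down.
Horizontal: T_left cos 56° = T_right cos 22°  →  T_left = 1.658 T_right.
Vertical: T_left sin 56° + T_right sin 22° = 264.6.
Substituting the horizontal relation into the vertical equation gives 1.749 T_right = 264.6, so T_right = 151.3 N.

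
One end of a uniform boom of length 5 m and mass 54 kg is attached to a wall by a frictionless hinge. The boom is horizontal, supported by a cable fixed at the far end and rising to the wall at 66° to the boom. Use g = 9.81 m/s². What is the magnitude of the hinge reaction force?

|H| ≈ 290 N

Take torques about the hinge: T sin 66° · 5 = 54×9.81×2.5 = 1324.3 N·m.
So T = 1324.3 / (0.9135 × 5) = 289.94 N.
ΣF_x = 0: H_x = T cos 66° = 117.93 N.
ΣF_y = 0: H_y = (54×9.81) − T sin 66° = 529.74 − 264.87 = 264.87 N.
|H| = √(H_x² + H_y²) = √((117.93)² + (264.87)²) = 289.94 N.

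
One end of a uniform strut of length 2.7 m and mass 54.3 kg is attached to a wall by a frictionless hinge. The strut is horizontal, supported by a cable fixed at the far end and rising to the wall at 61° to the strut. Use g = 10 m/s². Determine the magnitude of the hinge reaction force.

|H| ≈ 310 N

Take torques about the hinge: T sin 61° · 2.7 = 54.3×10×1.35 = 733.05 N·m.
So T = 733.05 / (0.8746 × 2.7) = 310.42 N.
ΣF_x = 0: H_x = T cos 61° = 150.49 N.
ΣF_y = 0: H_y = (54.3×10) − T sin 61° = 543 − 271.5 = 271.5 N.
|H| = √(H_x² + H_y²) = √((150.49)² + (271.5)²) = 310.42 N.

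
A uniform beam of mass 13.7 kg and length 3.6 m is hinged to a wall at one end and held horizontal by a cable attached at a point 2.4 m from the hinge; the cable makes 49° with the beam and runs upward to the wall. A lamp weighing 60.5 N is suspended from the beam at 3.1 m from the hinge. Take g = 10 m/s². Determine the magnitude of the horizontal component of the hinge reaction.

Take torques about the hinge: T sin 49° · 2.4 = 13.7×10×1.8 + 60.5×3.1 = 434.15 N·m.
So T = 434.15 / (0.7547 × 2.4) = 239.69 N.
ΣF_x = 0: H_x = T cos 49° = 157.25 N.

H_x ≈ 157 N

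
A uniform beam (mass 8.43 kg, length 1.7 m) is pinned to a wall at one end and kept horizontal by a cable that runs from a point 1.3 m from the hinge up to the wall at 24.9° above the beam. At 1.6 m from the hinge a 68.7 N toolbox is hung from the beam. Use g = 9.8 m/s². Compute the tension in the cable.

T ≈ 329 N

Take torques about the hinge: T sin 24.9° · 1.3 = 8.43×9.8×0.85 + 68.7×1.6 = 180.14 N·m.
So T = 180.14 / (0.4210 × 1.3) = 329.12 N.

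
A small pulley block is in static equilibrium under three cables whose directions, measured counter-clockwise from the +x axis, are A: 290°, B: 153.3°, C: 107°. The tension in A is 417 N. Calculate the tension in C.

Resolve: ΣF_x = 417 cos 290° + T_B cos 153.3° + T_C cos 107° = 0.
        ΣF_y = 417 sin 290° + T_B sin 153.3° + T_C sin 107° = 0.
The known terms sum to (142.6, -391.9) N, so -0.8934 T_B − 0.2924 T_C = -142.6 and 0.4493 T_B + 0.9563 T_C = 391.9.
Solving simultaneously: T_B = 30.19 N, T_C = 395.6 N.

T_C ≈ 396 N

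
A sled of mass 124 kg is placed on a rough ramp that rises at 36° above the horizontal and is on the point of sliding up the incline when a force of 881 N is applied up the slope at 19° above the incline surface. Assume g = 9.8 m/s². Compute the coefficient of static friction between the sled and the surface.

μ ≈ 0.171

On the verge of sliding up the incline, friction is at its maximum μN and acts down the slope.
Perpendicular to incline: N = W cos 36° − P sin 19° = 983.1 − 286.8 = 696.3 N.
Along incline: P cos 19° − μN = W sin 36° → μ = −(W sin 36° − P cos 19°) / N = 0.1705.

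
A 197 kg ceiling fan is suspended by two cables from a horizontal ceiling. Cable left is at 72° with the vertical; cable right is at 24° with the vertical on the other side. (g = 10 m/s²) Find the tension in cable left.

T_left ≈ 806 N

Angles from the horizontal: cable left is 90° − 72° = 18°, cable right is 90° − 24° = 66°.
Weight W = 197 × 10 = 1970 N acts straight down.
Horizontal: T_left cos 18° = T_right cos 66°  →  T_right = 2.338 T_left.
Vertical: T_left sin 18° + T_right sin 66° = 1970.
Substituting the horizontal relation into the vertical equation gives 2.445 T_left = 1970, so T_left = 805.7 N.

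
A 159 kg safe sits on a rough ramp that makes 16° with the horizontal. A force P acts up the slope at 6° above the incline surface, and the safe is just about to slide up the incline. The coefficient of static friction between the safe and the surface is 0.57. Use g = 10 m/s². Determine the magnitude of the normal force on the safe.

On the verge of sliding up the incline, friction equals μN and acts down the slope.
Perpendicular: N + P sin 6° = W cos 16° = 1528 N.
Along incline: P cos 6° = W sin 16° + μN  with W sin 16° = 438.3 N.
Solving the pair for P and N: P = 1242 N, N = 1399 N (and f = μN = 797.2 N).

N ≈ 1400 N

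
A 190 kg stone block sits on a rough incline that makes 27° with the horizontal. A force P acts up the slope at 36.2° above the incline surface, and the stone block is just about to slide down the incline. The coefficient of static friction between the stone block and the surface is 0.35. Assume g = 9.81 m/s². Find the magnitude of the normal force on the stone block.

N ≈ 1400 N

On the verge of sliding down the incline, friction equals μN and acts up the slope.
Perpendicular: N + P sin 36.2° = W cos 27° = 1661 N.
Along incline: P cos 36.2° + μN = W sin 27° with W sin 27° = 846.2 N.
Solving the pair for P and N: P = 441.4 N, N = 1400 N (and f = μN = 490 N).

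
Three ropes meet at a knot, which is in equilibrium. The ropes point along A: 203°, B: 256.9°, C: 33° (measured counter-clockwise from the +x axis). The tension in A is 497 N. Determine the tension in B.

T_B ≈ 124 N

Resolve: ΣF_x = 497 cos 203° + T_B cos 256.9° + T_C cos 33° = 0.
        ΣF_y = 497 sin 203° + T_B sin 256.9° + T_C sin 33° = 0.
The known terms sum to (-457.5, -194.2) N, so -0.2267 T_B + 0.8387 T_C = 457.5 and -0.9740 T_B + 0.5446 T_C = 194.2.
Solving simultaneously: T_B = 124.5 N, T_C = 579.1 N.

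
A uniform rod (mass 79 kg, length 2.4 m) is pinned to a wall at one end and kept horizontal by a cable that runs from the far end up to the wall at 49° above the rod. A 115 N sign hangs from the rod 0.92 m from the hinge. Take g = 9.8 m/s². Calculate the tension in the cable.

Take torques about the hinge: T sin 49° · 2.4 = 79×9.8×1.2 + 115×0.92 = 1034.8 N·m.
So T = 1034.8 / (0.7547 × 2.4) = 571.32 N.

T ≈ 571 N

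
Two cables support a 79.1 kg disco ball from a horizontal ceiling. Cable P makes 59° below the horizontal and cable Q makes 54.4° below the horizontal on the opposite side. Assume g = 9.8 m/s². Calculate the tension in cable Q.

T_Q ≈ 435 N

Weight W = 79.1 × 9.8 = 775.2 N acts straight down.
Horizontal: T_P cos 59° = T_Q cos 54.4°  →  T_P = 1.13 T_Q.
Vertical: T_P sin 59° + T_Q sin 54.4° = 775.2.
Substituting the horizontal relation into the vertical equation gives 1.782 T_Q = 775.2, so T_Q = 435 N.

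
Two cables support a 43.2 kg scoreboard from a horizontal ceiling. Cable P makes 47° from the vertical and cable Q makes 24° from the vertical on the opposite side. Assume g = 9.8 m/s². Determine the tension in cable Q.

Angles from the horizontal: cable P is 90° − 47° = 43°, cable Q is 90° − 24° = 66°.
Weight W = 43.2 × 9.8 = 423.4 N acts straight down.
Horizontal: T_P cos 43° = T_Q cos 66°  →  T_P = 0.5561 T_Q.
Vertical: T_P sin 43° + T_Q sin 66° = 423.4.
Substituting the horizontal relation into the vertical equation gives 1.293 T_Q = 423.4, so T_Q = 327.5 N.

T_Q ≈ 327 N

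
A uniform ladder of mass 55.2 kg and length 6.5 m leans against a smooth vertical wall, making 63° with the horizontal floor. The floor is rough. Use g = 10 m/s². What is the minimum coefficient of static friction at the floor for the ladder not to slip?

μ_min ≈ 0.255

ΣF_y = 0: N_floor = 55.2×10 = 552 N.
Torques about the foot: N_wall · 6.5 sin 63° = 55.2×10×3.25 cos 63° → N_wall = 140.63 N.
ΣF_x = 0: f_floor = N_wall = 140.63 N.
μ_min = f_floor / N_floor = 140.63 / 552 = 0.2548.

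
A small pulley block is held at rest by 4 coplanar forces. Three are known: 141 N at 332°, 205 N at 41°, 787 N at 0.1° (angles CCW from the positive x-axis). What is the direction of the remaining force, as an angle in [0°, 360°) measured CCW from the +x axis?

Sum the known components: ΣF_x = 1066 N, ΣF_y = 69.67 N.
For equilibrium the remaining force must supply (−ΣF_x, −ΣF_y) = (-1066, -69.67) N.
Magnitude = √((-1066)² + (-69.67)²) = 1068 N; direction = atan2(-69.67, -1066) = 183.7°.

θ ≈ 184°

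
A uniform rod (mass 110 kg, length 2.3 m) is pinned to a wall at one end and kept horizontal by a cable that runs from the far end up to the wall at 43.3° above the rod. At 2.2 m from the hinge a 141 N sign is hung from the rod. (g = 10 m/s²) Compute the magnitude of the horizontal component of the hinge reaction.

Take torques about the hinge: T sin 43.3° · 2.3 = 110×10×1.15 + 141×2.2 = 1575.2 N·m.
So T = 1575.2 / (0.6858 × 2.3) = 998.62 N.
ΣF_x = 0: H_x = T cos 43.3° = 726.77 N.

H_x ≈ 727 N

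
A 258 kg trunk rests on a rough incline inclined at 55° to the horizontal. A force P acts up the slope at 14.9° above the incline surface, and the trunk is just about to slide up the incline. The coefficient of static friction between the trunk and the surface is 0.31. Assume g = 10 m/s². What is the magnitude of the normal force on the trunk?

N ≈ 848 N

On the verge of sliding up the incline, friction equals μN and acts down the slope.
Perpendicular: N + P sin 14.9° = W cos 55° = 1480 N.
Along incline: P cos 14.9° = W sin 55° + μN  with W sin 55° = 2113 N.
Solving the pair for P and N: P = 2459 N, N = 847.6 N (and f = μN = 262.7 N).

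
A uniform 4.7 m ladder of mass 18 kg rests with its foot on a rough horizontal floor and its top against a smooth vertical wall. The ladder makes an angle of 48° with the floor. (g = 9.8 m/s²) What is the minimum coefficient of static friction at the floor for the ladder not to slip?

ΣF_y = 0: N_floor = 18×9.8 = 176.4 N.
Torques about the foot: N_wall · 4.7 sin 48° = 18×9.8×2.35 cos 48° → N_wall = 79.416 N.
ΣF_x = 0: f_floor = N_wall = 79.416 N.
μ_min = f_floor / N_floor = 79.416 / 176.4 = 0.4502.

μ_min ≈ 0.450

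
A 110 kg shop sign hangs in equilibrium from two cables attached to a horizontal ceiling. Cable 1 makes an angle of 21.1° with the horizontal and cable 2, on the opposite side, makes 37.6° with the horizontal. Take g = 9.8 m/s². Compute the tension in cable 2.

T_2 ≈ 1180 N

Weight W = 110 × 9.8 = 1078 N acts straight down.
Horizontal: T_1 cos 21.1° = T_2 cos 37.6°  →  T_1 = 0.8492 T_2.
Vertical: T_1 sin 21.1° + T_2 sin 37.6° = 1078.
Substituting the horizontal relation into the vertical equation gives 0.9159 T_2 = 1078, so T_2 = 1177 N.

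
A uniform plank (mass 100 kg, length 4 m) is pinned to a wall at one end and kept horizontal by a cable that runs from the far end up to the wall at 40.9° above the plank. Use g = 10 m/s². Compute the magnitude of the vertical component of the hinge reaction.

|H_y| ≈ 500 N

Take torques about the hinge: T sin 40.9° · 4 = 100×10×2 = 2000 N·m.
So T = 2000 / (0.6547 × 4) = 763.66 N.
ΣF_y = 0: H_y = (100×10) − T sin 40.9° = 1000 − 500 = 500 N.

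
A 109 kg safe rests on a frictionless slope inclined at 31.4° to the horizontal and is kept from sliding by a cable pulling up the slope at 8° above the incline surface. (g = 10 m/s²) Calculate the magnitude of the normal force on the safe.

N ≈ 851 N

Take axes along and perpendicular to the incline. Weight components: W sin 31.4° = 567.9 N down-slope, W cos 31.4° = 930.4 N into the surface.
Along incline: T cos 8° = W sin 31.4° → T = 573.5 N.
Perpendicular: N = W cos 31.4° − T sin 8° = 850.6 N.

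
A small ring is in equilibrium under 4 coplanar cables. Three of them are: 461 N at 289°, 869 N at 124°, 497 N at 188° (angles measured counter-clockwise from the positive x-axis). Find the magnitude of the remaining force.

Sum the known components: ΣF_x = -828 N, ΣF_y = 215.4 N.
For equilibrium the remaining force must supply (−ΣF_x, −ΣF_y) = (828, -215.4) N.
Magnitude = √((828)² + (-215.4)²) = 855.6 N; direction = atan2(-215.4, 828) = 345.4°.

F ≈ 856 N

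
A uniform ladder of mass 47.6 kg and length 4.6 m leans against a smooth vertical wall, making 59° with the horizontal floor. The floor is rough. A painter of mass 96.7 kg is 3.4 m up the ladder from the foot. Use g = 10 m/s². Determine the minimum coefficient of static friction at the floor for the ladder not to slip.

μ_min ≈ 0.397

ΣF_y = 0: N_floor = 47.6×10 + 96.7×10 = 1443 N.
Torques about the foot: N_wall · 4.6 sin 59° = 47.6×10×2.3 cos 59° + 96.7×10×3.4 cos 59° → N_wall = 572.46 N.
ΣF_x = 0: f_floor = N_wall = 572.46 N.
μ_min = f_floor / N_floor = 572.46 / 1443 = 0.3967.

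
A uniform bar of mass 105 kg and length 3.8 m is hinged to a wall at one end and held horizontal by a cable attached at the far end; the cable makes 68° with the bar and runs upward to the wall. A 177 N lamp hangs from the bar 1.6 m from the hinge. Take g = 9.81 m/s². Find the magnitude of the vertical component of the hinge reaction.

|H_y| ≈ 617 N

Take torques about the hinge: T sin 68° · 3.8 = 105×9.81×1.9 + 177×1.6 = 2240.3 N·m.
So T = 2240.3 / (0.9272 × 3.8) = 635.85 N.
ΣF_y = 0: H_y = (105×9.81 + 177) − T sin 68° = 1207 − 589.55 = 617.5 N.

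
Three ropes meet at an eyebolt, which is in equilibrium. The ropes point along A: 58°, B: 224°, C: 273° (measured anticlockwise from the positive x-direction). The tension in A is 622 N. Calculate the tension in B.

Resolve: ΣF_x = 622 cos 58° + T_B cos 224° + T_C cos 273° = 0.
        ΣF_y = 622 sin 58° + T_B sin 224° + T_C sin 273° = 0.
The known terms sum to (329.6, 527.5) N, so -0.7193 T_B + 0.0523 T_C = -329.6 and -0.6947 T_B − 0.9986 T_C = -527.5.
Solving simultaneously: T_B = 472.7 N, T_C = 199.4 N.

T_B ≈ 473 N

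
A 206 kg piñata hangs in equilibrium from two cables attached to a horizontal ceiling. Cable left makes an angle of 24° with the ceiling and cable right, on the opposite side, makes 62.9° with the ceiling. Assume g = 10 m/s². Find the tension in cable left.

T_left ≈ 940 N

Weight W = 206 × 10 = 2060 N acts straight down.
Horizontal: T_left cos 24° = T_right cos 62.9°  →  T_right = 2.005 T_left.
Vertical: T_left sin 24° + T_right sin 62.9° = 2060.
Substituting the horizontal relation into the vertical equation gives 2.192 T_left = 2060, so T_left = 939.8 N.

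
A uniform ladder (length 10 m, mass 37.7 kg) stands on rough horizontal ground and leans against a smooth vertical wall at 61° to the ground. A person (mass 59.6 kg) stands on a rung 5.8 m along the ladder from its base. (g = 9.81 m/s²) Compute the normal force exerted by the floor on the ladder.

N_floor ≈ 955 N

ΣF_y = 0: N_floor = 37.7×9.81 + 59.6×9.81 = 954.51 N.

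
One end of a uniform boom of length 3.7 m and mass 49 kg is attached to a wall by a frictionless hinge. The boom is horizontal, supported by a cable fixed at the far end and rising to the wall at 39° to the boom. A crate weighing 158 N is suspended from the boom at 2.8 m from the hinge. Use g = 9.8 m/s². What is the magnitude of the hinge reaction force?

Take torques about the hinge: T sin 39° · 3.7 = 49×9.8×1.85 + 158×2.8 = 1330.8 N·m.
So T = 1330.8 / (0.6293 × 3.7) = 571.52 N.
ΣF_x = 0: H_x = T cos 39° = 444.15 N.
ΣF_y = 0: H_y = (49×9.8 + 158) − T sin 39° = 638.2 − 359.67 = 278.53 N.
|H| = √(H_x² + H_y²) = √((444.15)² + (278.53)²) = 524.26 N.

|H| ≈ 524 N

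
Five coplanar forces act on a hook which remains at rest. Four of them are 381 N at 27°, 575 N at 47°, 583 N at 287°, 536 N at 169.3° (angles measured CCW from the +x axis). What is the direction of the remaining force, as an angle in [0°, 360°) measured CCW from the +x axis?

Sum the known components: ΣF_x = 375.4 N, ΣF_y = 135.5 N.
For equilibrium the remaining force must supply (−ΣF_x, −ΣF_y) = (-375.4, -135.5) N.
Magnitude = √((-375.4)² + (-135.5)²) = 399.1 N; direction = atan2(-135.5, -375.4) = 199.8°.

θ ≈ 200°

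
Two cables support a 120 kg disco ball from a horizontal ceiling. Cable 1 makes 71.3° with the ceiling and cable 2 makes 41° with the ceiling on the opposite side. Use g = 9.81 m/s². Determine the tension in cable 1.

T_1 ≈ 960 N

Weight W = 120 × 9.81 = 1177 N acts straight down.
Horizontal: T_1 cos 71.3° = T_2 cos 41°  →  T_2 = 0.4248 T_1.
Vertical: T_1 sin 71.3° + T_2 sin 41° = 1177.
Substituting the horizontal relation into the vertical equation gives 1.226 T_1 = 1177, so T_1 = 960.3 N.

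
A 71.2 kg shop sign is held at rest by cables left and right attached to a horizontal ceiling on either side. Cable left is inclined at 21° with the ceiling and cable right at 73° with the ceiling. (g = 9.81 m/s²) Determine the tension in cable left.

Weight W = 71.2 × 9.81 = 698.5 N acts straight down.
Horizontal: T_left cos 21° = T_right cos 73°  →  T_right = 3.193 T_left.
Vertical: T_left sin 21° + T_right sin 73° = 698.5.
Substituting the horizontal relation into the vertical equation gives 3.412 T_left = 698.5, so T_left = 204.7 N.

T_left ≈ 205 N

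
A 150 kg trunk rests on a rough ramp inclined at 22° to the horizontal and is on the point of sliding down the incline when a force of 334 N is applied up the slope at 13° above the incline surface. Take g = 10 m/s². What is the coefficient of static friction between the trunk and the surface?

On the verge of sliding down the incline, friction is at its maximum μN and acts up the slope.
Perpendicular to incline: N = W cos 22° − P sin 13° = 1391 − 75.13 = 1316 N.
Along incline: P cos 13° + μN = W sin 22° → μ = (W sin 22° − P cos 13°) / N = 0.1797.

μ ≈ 0.180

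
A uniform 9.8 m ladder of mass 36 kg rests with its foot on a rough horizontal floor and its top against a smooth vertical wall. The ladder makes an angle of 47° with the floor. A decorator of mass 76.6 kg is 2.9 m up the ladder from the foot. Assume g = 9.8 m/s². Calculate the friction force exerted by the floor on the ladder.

Torques about the foot: N_wall · 9.8 sin 47° = 36×9.8×4.9 cos 47° + 76.6×9.8×2.9 cos 47° → N_wall = 371.64 N.
ΣF_x = 0: f_floor = N_wall = 371.64 N.

f ≈ 372 N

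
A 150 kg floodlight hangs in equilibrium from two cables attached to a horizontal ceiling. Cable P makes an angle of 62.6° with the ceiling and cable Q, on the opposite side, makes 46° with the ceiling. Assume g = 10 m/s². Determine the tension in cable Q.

Weight W = 150 × 10 = 1500 N acts straight down.
Horizontal: T_P cos 62.6° = T_Q cos 46°  →  T_P = 1.509 T_Q.
Vertical: T_P sin 62.6° + T_Q sin 46° = 1500.
Substituting the horizontal relation into the vertical equation gives 2.059 T_Q = 1500, so T_Q = 728.3 N.

T_Q ≈ 728 N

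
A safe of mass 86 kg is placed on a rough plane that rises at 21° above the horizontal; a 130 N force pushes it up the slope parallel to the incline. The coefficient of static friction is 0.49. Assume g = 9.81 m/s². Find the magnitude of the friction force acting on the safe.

f ≈ 172 N

Axes along / perpendicular to the incline. W sin 21° = 302.3 N down-slope; W cos 21° = 787.6 N into the surface.
Perpendicular: N = W cos 21° − P sin 0° = 787.6 − 0 = 787.6 N.
Along incline: P cos 0° + f = W sin 21° (friction acts up-slope) → f = 302.3 − 130 = 172.3 N.
|f| = 172.3 N ≤ μN = 385.9 N, so the safe is indeed static.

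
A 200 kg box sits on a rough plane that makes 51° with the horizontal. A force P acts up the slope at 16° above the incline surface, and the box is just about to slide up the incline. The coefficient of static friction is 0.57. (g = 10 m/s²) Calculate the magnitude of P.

On the verge of sliding up the incline, friction equals μN and acts down the slope.
Perpendicular: N + P sin 16° = W cos 51° = 1259 N.
Along incline: P cos 16° = W sin 51° + μN  with W sin 51° = 1554 N.
Solving the pair for P and N: P = 2031 N, N = 698.7 N (and f = μN = 398.3 N).

P ≈ 2030 N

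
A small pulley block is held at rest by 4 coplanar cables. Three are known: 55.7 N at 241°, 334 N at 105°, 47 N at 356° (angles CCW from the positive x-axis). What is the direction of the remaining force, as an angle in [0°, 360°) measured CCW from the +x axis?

θ ≈ 284°

Sum the known components: ΣF_x = -66.56 N, ΣF_y = 270.6 N.
For equilibrium the remaining force must supply (−ΣF_x, −ΣF_y) = (66.56, -270.6) N.
Magnitude = √((66.56)² + (-270.6)²) = 278.7 N; direction = atan2(-270.6, 66.56) = 283.8°.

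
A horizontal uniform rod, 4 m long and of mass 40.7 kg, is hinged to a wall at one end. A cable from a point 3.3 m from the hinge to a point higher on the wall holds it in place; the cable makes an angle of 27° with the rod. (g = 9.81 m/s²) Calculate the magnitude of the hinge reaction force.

|H| ≈ 500 N

Take torques about the hinge: T sin 27° · 3.3 = 40.7×9.81×2 = 798.53 N·m.
So T = 798.53 / (0.4540 × 3.3) = 533.01 N.
ΣF_x = 0: H_x = T cos 27° = 474.91 N.
ΣF_y = 0: H_y = (40.7×9.81) − T sin 27° = 399.27 − 241.98 = 157.29 N.
|H| = √(H_x² + H_y²) = √((474.91)² + (157.29)²) = 500.28 N.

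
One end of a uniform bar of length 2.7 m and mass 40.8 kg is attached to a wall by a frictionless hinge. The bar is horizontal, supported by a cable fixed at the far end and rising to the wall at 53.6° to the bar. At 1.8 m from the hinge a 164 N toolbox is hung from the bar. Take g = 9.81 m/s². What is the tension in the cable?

T ≈ 384 N

Take torques about the hinge: T sin 53.6° · 2.7 = 40.8×9.81×1.35 + 164×1.8 = 835.53 N·m.
So T = 835.53 / (0.8049 × 2.7) = 384.47 N.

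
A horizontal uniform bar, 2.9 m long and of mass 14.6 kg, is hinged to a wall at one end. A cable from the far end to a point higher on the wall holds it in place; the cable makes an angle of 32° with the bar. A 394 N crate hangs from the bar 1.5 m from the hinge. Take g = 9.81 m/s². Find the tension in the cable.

T ≈ 520 N

Take torques about the hinge: T sin 32° · 2.9 = 14.6×9.81×1.45 + 394×1.5 = 798.68 N·m.
So T = 798.68 / (0.5299 × 2.9) = 519.71 N.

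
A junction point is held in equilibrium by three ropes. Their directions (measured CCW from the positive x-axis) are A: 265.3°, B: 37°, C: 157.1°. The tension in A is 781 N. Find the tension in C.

Resolve: ΣF_x = 781 cos 265.3° + T_B cos 37° + T_C cos 157.1° = 0.
        ΣF_y = 781 sin 265.3° + T_B sin 37° + T_C sin 157.1° = 0.
The known terms sum to (-63.99, -778.4) N, so 0.7986 T_B − 0.9212 T_C = 63.99 and 0.6018 T_B + 0.3891 T_C = 778.4.
Solving simultaneously: T_B = 857.6 N, T_C = 674 N.

T_C ≈ 674 N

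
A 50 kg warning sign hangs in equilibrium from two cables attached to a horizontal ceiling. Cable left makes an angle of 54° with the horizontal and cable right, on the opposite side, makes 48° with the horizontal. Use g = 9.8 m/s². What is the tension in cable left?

T_left ≈ 335 N

Weight W = 50 × 9.8 = 490 N acts straight down.
Horizontal: T_left cos 54° = T_right cos 48°  →  T_right = 0.8784 T_left.
Vertical: T_left sin 54° + T_right sin 48° = 490.
Substituting the horizontal relation into the vertical equation gives 1.462 T_left = 490, so T_left = 335.2 N.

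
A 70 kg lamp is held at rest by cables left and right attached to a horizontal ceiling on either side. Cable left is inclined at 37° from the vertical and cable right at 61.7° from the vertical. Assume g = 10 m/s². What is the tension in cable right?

Angles from the horizontal: cable left is 90° − 37° = 53°, cable right is 90° − 61.7° = 28.3°.
Weight W = 70 × 10 = 700 N acts straight down.
Horizontal: T_left cos 53° = T_right cos 28.3°  →  T_left = 1.463 T_right.
Vertical: T_left sin 53° + T_right sin 28.3° = 700.
Substituting the horizontal relation into the vertical equation gives 1.643 T_right = 700, so T_right = 426.2 N.

T_right ≈ 426 N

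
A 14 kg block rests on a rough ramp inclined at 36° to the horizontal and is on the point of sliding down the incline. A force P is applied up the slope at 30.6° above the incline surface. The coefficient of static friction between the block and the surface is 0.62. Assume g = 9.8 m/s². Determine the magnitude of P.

On the verge of sliding down the incline, friction equals μN and acts up the slope.
Perpendicular: N + P sin 30.6° = W cos 36° = 111 N.
Along incline: P cos 30.6° + μN = W sin 36° with W sin 36° = 80.64 N.
Solving the pair for P and N: P = 21.69 N, N = 99.95 N (and f = μN = 61.97 N).

P ≈ 21.7 N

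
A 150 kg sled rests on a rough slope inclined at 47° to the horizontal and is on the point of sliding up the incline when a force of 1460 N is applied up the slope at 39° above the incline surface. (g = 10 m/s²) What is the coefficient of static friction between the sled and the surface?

μ ≈ 0.361

On the verge of sliding up the incline, friction is at its maximum μN and acts down the slope.
Perpendicular to incline: N = W cos 47° − P sin 39° = 1023 − 918.8 = 104.2 N.
Along incline: P cos 39° − μN = W sin 47° → μ = −(W sin 47° − P cos 39°) / N = 0.3609.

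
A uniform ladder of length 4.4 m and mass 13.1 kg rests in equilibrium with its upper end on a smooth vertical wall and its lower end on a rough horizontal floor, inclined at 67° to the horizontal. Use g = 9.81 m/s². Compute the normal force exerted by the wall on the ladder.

N_wall ≈ 27.3 N

Torques about the foot: N_wall · 4.4 sin 67° = 13.1×9.81×2.2 cos 67° → N_wall = 27.275 N.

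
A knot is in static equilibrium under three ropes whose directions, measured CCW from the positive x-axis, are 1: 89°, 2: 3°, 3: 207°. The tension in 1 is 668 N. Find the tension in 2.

Resolve: ΣF_x = 668 cos 89° + T_2 cos 3° + T_3 cos 207° = 0.
        ΣF_y = 668 sin 89° + T_2 sin 3° + T_3 sin 207° = 0.
The known terms sum to (11.66, 667.9) N, so 0.9986 T_2 − 0.8910 T_3 = -11.66 and 0.0523 T_2 − 0.4540 T_3 = -667.9.
Solving simultaneously: T_2 = 1450 N, T_3 = 1638 N.

T_2 ≈ 1450 N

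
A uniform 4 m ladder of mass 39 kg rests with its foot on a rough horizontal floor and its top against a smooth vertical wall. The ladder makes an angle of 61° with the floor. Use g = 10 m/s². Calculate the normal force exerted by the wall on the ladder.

Torques about the foot: N_wall · 4 sin 61° = 39×10×2 cos 61° → N_wall = 108.09 N.

N_wall ≈ 108 N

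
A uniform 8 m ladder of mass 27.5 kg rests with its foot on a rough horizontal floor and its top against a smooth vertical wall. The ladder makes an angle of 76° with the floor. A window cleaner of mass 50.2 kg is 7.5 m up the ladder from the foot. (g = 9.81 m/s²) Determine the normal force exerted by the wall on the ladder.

Torques about the foot: N_wall · 8 sin 76° = 27.5×9.81×4 cos 76° + 50.2×9.81×7.5 cos 76° → N_wall = 148.74 N.

N_wall ≈ 149 N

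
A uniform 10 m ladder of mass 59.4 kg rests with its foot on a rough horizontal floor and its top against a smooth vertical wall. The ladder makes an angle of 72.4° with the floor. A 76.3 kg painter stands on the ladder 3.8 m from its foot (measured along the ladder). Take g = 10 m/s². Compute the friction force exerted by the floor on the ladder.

Torques about the foot: N_wall · 10 sin 72.4° = 59.4×10×5 cos 72.4° + 76.3×10×3.8 cos 72.4° → N_wall = 186.19 N.
ΣF_x = 0: f_floor = N_wall = 186.19 N.

f ≈ 186 N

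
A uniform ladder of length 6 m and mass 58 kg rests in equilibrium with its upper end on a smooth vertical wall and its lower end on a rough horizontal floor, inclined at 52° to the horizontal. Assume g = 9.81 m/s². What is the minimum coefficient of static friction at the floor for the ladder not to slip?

μ_min ≈ 0.391

ΣF_y = 0: N_floor = 58×9.81 = 568.98 N.
Torques about the foot: N_wall · 6 sin 52° = 58×9.81×3 cos 52° → N_wall = 222.27 N.
ΣF_x = 0: f_floor = N_wall = 222.27 N.
μ_min = f_floor / N_floor = 222.27 / 568.98 = 0.3906.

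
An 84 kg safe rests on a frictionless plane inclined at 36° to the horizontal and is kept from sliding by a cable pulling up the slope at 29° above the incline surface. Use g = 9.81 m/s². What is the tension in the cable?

Take axes along and perpendicular to the incline. Weight components: W sin 36° = 484.4 N down-slope, W cos 36° = 666.7 N into the surface.
Along incline: T cos 29° = W sin 36° → T = 553.8 N.
Perpendicular: N = W cos 36° − T sin 29° = 398.2 N.

T ≈ 554 N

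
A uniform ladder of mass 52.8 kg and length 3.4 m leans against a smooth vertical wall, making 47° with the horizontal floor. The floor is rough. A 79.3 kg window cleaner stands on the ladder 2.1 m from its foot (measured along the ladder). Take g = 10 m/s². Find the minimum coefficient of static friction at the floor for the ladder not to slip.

ΣF_y = 0: N_floor = 52.8×10 + 79.3×10 = 1321 N.
Torques about the foot: N_wall · 3.4 sin 47° = 52.8×10×1.7 cos 47° + 79.3×10×2.1 cos 47° → N_wall = 702.92 N.
ΣF_x = 0: f_floor = N_wall = 702.92 N.
μ_min = f_floor / N_floor = 702.92 / 1321 = 0.5321.

μ_min ≈ 0.532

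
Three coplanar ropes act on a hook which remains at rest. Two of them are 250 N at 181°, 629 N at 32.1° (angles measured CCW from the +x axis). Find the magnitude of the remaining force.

F ≈ 435 N

Sum the known components: ΣF_x = 282.9 N, ΣF_y = 329.9 N.
For equilibrium the remaining force must supply (−ΣF_x, −ΣF_y) = (-282.9, -329.9) N.
Magnitude = √((-282.9)² + (-329.9)²) = 434.6 N; direction = atan2(-329.9, -282.9) = 229.4°.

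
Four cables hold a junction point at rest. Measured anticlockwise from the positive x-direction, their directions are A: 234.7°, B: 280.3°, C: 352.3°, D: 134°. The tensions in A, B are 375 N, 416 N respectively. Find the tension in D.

Resolve: ΣF_x = 375 cos 234.7° + 416 cos 280.3° + T_C cos 352.3° + T_D cos 134° = 0.
        ΣF_y = 375 sin 234.7° + 416 sin 280.3° + T_C sin 352.3° + T_D sin 134° = 0.
The known terms sum to (-142.3, -715.3) N, so 0.9910 T_C − 0.6947 T_D = 142.3 and -0.1340 T_C + 0.7193 T_D = 715.3.
Solving simultaneously: T_C = 966.9 N, T_D = 1175 N.

T_D ≈ 1170 N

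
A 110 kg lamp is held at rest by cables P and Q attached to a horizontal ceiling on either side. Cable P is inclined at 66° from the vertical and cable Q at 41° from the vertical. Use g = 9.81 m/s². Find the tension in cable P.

Angles from the horizontal: cable P is 90° − 66° = 24°, cable Q is 90° − 41° = 49°.
Weight W = 110 × 9.81 = 1079 N acts straight down.
Horizontal: T_P cos 24° = T_Q cos 49°  →  T_Q = 1.392 T_P.
Vertical: T_P sin 24° + T_Q sin 49° = 1079.
Substituting the horizontal relation into the vertical equation gives 1.458 T_P = 1079, so T_P = 740.3 N.

T_P ≈ 740 N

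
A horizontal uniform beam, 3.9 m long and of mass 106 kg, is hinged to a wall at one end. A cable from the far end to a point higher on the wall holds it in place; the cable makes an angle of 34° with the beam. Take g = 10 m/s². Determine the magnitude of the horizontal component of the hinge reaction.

Take torques about the hinge: T sin 34° · 3.9 = 106×10×1.95 = 2067 N·m.
So T = 2067 / (0.5592 × 3.9) = 947.79 N.
ΣF_x = 0: H_x = T cos 34° = 785.76 N.

H_x ≈ 786 N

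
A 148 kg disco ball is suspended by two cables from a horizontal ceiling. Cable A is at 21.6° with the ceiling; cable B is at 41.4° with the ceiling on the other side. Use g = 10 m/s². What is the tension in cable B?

T_B ≈ 1540 N

Weight W = 148 × 10 = 1480 N acts straight down.
Horizontal: T_A cos 21.6° = T_B cos 41.4°  →  T_A = 0.8068 T_B.
Vertical: T_A sin 21.6° + T_B sin 41.4° = 1480.
Substituting the horizontal relation into the vertical equation gives 0.9583 T_B = 1480, so T_B = 1544 N.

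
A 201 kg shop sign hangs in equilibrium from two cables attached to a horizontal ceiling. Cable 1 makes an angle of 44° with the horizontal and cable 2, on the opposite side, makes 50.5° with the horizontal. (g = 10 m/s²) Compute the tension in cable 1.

Weight W = 201 × 10 = 2010 N acts straight down.
Horizontal: T_1 cos 44° = T_2 cos 50.5°  →  T_2 = 1.131 T_1.
Vertical: T_1 sin 44° + T_2 sin 50.5° = 2010.
Substituting the horizontal relation into the vertical equation gives 1.567 T_1 = 2010, so T_1 = 1282 N.

T_1 ≈ 1280 N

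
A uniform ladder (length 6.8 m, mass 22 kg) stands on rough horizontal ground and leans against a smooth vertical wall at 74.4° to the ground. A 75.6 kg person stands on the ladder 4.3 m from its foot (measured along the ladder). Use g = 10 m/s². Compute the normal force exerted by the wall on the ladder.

Torques about the foot: N_wall · 6.8 sin 74.4° = 22×10×3.4 cos 74.4° + 75.6×10×4.3 cos 74.4° → N_wall = 164.19 N.

N_wall ≈ 164 N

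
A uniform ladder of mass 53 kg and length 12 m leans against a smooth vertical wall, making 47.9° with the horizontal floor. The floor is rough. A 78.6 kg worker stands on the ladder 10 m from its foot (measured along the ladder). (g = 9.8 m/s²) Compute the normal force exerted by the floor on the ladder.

N_floor ≈ 1290 N

ΣF_y = 0: N_floor = 53×9.8 + 78.6×9.8 = 1289.7 N.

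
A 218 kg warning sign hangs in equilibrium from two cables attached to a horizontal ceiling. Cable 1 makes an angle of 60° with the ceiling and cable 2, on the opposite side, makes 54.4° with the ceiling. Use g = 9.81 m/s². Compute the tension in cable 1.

Weight W = 218 × 9.81 = 2139 N acts straight down.
Horizontal: T_1 cos 60° = T_2 cos 54.4°  →  T_2 = 0.8589 T_1.
Vertical: T_1 sin 60° + T_2 sin 54.4° = 2139.
Substituting the horizontal relation into the vertical equation gives 1.564 T_1 = 2139, so T_1 = 1367 N.

T_1 ≈ 1370 N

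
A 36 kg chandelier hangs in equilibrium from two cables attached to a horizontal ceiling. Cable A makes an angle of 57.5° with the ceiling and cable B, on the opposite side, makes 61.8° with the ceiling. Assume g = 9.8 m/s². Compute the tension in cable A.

T_A ≈ 191 N

Weight W = 36 × 9.8 = 352.8 N acts straight down.
Horizontal: T_A cos 57.5° = T_B cos 61.8°  →  T_B = 1.137 T_A.
Vertical: T_A sin 57.5° + T_B sin 61.8° = 352.8.
Substituting the horizontal relation into the vertical equation gives 1.845 T_A = 352.8, so T_A = 191.2 N.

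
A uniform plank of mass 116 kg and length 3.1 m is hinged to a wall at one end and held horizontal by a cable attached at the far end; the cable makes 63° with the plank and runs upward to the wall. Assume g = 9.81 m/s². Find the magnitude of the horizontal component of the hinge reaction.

H_x ≈ 290 N

Take torques about the hinge: T sin 63° · 3.1 = 116×9.81×1.55 = 1763.8 N·m.
So T = 1763.8 / (0.8910 × 3.1) = 638.58 N.
ΣF_x = 0: H_x = T cos 63° = 289.91 N.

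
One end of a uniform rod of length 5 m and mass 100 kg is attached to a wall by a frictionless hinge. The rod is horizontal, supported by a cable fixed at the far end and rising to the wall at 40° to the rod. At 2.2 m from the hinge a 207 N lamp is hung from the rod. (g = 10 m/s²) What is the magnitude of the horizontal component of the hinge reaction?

H_x ≈ 704 N

Take torques about the hinge: T sin 40° · 5 = 100×10×2.5 + 207×2.2 = 2955.4 N·m.
So T = 2955.4 / (0.6428 × 5) = 919.56 N.
ΣF_x = 0: H_x = T cos 40° = 704.42 N.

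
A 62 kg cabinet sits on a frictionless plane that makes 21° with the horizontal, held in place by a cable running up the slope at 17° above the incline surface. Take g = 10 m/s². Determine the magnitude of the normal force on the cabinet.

N ≈ 511 N

Take axes along and perpendicular to the incline. Weight components: W sin 21° = 222.2 N down-slope, W cos 21° = 578.8 N into the surface.
Along incline: T cos 17° = W sin 21° → T = 232.3 N.
Perpendicular: N = W cos 21° − T sin 17° = 510.9 N.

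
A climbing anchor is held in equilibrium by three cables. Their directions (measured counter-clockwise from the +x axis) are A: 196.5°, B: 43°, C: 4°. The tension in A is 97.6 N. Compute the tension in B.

T_B ≈ 33.6 N

Resolve: ΣF_x = 97.6 cos 196.5° + T_B cos 43° + T_C cos 4° = 0.
        ΣF_y = 97.6 sin 196.5° + T_B sin 43° + T_C sin 4° = 0.
The known terms sum to (-93.58, -27.72) N, so 0.7314 T_B + 0.9976 T_C = 93.58 and 0.6820 T_B + 0.0698 T_C = 27.72.
Solving simultaneously: T_B = 33.57 N, T_C = 69.20 N.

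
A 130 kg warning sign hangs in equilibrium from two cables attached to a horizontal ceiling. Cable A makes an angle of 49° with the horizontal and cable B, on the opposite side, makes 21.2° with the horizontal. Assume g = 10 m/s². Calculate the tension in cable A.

Weight W = 130 × 10 = 1300 N acts straight down.
Horizontal: T_A cos 49° = T_B cos 21.2°  →  T_B = 0.7037 T_A.
Vertical: T_A sin 49° + T_B sin 21.2° = 1300.
Substituting the horizontal relation into the vertical equation gives 1.009 T_A = 1300, so T_A = 1288 N.

T_A ≈ 1290 N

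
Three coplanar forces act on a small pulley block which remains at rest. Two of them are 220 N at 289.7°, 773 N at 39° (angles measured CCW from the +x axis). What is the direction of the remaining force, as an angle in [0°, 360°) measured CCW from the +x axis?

Sum the known components: ΣF_x = 674.9 N, ΣF_y = 279.3 N.
For equilibrium the remaining force must supply (−ΣF_x, −ΣF_y) = (-674.9, -279.3) N.
Magnitude = √((-674.9)² + (-279.3)²) = 730.4 N; direction = atan2(-279.3, -674.9) = 202.5°.

θ ≈ 202°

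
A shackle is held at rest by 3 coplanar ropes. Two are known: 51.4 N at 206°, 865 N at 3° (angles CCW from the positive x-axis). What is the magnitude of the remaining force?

Sum the known components: ΣF_x = 817.6 N, ΣF_y = 22.74 N.
For equilibrium the remaining force must supply (−ΣF_x, −ΣF_y) = (-817.6, -22.74) N.
Magnitude = √((-817.6)² + (-22.74)²) = 817.9 N; direction = atan2(-22.74, -817.6) = 181.6°.

F ≈ 818 N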